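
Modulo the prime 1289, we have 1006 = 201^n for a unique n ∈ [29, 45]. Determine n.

36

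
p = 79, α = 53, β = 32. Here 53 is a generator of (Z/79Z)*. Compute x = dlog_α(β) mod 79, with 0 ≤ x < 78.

58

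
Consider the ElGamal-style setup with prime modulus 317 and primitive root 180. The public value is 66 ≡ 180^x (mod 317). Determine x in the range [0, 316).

2

Baby-step giant-step with m = ceil(sqrt(316)) = 18.
Baby table (180^j mod 317 for j=0..17):
  0:1  1:180  2:66  3:151  4:235  5:139  6:294  7:298
  8:67  9:14  10:301  11:290  12:212  13:120  14:44  15:312
  16:51  17:304
Giant step factor: 180^(-18) ≡ 186 (mod 317).
Scan 66·186^i mod 317 for i = 0, 1, …:
  i=0: 66
Match at i=0, j=2: x = 0·18 + 2 = 2.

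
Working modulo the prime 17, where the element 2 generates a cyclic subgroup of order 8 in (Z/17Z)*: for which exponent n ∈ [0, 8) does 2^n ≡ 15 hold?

5

Successive powers of 2 modulo 17:
  2^0=1  2^1=2  2^2=4  2^3=8  2^4=16  2^5=15
So 2^5 ≡ 15 (mod 17), giving n = 5.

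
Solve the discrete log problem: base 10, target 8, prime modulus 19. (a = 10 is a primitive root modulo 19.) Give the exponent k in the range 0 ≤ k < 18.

15

Successive powers of 10 modulo 19:
  10^0=1  10^1=10  10^2=5  10^3=12  10^4=6  10^5=3
  10^6=11  10^7=15  10^8=17  10^9=18  10^10=9  10^11=14
  10^12=7  10^13=13  10^14=16  10^15=8
So 10^15 ≡ 8 (mod 19), giving k = 15.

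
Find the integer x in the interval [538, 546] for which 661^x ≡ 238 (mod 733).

544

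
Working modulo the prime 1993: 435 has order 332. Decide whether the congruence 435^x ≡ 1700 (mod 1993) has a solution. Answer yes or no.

yes

1700 ∈ ⟨435⟩ iff 1700^332 ≡ 1 (mod 1993), since |⟨435⟩| = 332.
1700^332 mod 1993 = 1.
Since 1 = 1, 1700 lies in the subgroup.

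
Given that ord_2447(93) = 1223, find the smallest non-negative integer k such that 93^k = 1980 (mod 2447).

Baby-step giant-step with m = ceil(sqrt(1223)) = 35.
Baby table (93^j mod 2447 for j=0..34):
  0:1  1:93  2:1308  3:1741  4:411  5:1518  6:1695  7:1027
  8:78  9:2360  10:1697  11:1213  12:247  13:948  14:72  15:1802
  16:1190  17:555  18:228  19:1628  20:2137  21:534  22:722  23:1077
  24:2281  25:1691  26:655  27:2187  28:290  29:53  30:35  31:808
  32:1734  33:2207  34:2150
Giant step factor: 93^(-35) ≡ 1943 (mod 2447).
Scan 1980·1943^i mod 2447 for i = 0, 1, …:
  i=0: 1980   i=1: 456   i=2: 194   i=3: 104
  i=4: 1418   i=5: 2299   i=6: 1182   i=7: 1340
  i=8: 12   i=9: 1293     …   i=13: 1319
  i=14: 808
Match at i=14, j=31: k = 14·35 + 31 = 521.

521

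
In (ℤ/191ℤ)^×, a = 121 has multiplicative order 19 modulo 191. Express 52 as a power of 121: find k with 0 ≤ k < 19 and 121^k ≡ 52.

9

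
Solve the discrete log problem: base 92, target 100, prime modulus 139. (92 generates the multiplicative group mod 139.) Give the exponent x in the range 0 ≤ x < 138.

Successive powers of 92 modulo 139:
  92^0=1  92^1=92  92^2=124  92^3=10  92^4=86  92^5=128
  92^6=100
So 92^6 ≡ 100 (mod 139), giving x = 6.

6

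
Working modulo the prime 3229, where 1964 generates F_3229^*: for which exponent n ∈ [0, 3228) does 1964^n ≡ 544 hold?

1471

Baby-step giant-step with m = ceil(sqrt(3228)) = 57.
Baby table (1964^j mod 3229 for j=0..56):
  0:1  1:1964  2:1870  3:1307  4:3122  5:2966  6:108  7:2227
  8:1762  9:2309  10:1360  11:657  12:1977  13:1570  14:3014  15:739
  16:1575  17:3147  18:402  19:1652  20:2612  21:2316  22:2192  23:831
  24:1439  25:821  26:1173  27:1495  28:1019  29:2565  30:420  31:1485
  32:753  33:10  34:266  35:2555  36:154  37:2159  38:599  39:1080
  40:2896  41:1475  42:487  43:684  44:112  45:396  46:2784  47:1079
  48:932  49:2834  50:2409  51:791  52:375  53:288  54:557  55:2546
  56:1852
Giant step factor: 1964^(-57) ≡ 2574 (mod 3229).
Scan 544·2574^i mod 3229 for i = 0, 1, …:
  i=0: 544   i=1: 2099   i=2: 709   i=3: 581
  i=4: 467   i=5: 870   i=6: 1683   i=7: 1953
  i=8: 2698   i=9: 2302     …   i=24: 2786
  i=25: 2784
Match at i=25, j=46: n = 25·57 + 46 = 1471.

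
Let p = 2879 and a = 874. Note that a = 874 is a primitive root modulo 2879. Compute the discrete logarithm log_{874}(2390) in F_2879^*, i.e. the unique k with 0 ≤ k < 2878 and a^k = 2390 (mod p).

Baby-step giant-step with m = ceil(sqrt(2878)) = 54.
Baby table (874^j mod 2879 for j=0..53):
  0:1  1:874  2:941  3:1919  4:1628  5:646  6:320  7:417
  8:1704  9:853  10:2740  11:2311  12:1635  13:1006  14:1149  15:2334
  16:1584  17:2496  18:2101  19:2351  20:2047  21:1219  22:176  23:1237
  24:1513  25:901  26:1507  27:1415  28:1619  29:1417  30:488  31:420
  32:1447  33:797  34:2739  35:1437  36:694  37:1966  38:2400  39:1688
  40:1264  41:2079  42:397  43:1498  44:2186  45:1787  46:1420  47:231
  48:364  49:1446  50:2802  51:1798  52:2397  53:1945
Giant step factor: 874^(-54) ≡ 2096 (mod 2879).
Scan 2390·2096^i mod 2879 for i = 0, 1, …:
  i=0: 2390   i=1: 2859   i=2: 1265   i=3: 2760
  i=4: 1049   i=5: 2027   i=6: 2067   i=7: 2416
  i=8: 2654   i=9: 556     …   i=49: 2822
  i=50: 1446
Match at i=50, j=49: k = 50·54 + 49 = 2749.

2749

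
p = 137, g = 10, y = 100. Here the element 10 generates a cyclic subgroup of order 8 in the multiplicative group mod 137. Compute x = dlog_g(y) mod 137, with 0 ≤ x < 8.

2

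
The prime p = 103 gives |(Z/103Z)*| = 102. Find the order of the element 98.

51

The order of 98 must divide p − 1 = 102 = 2 · 3 · 17.
Divisors: 1, 2, 3, 6, 17, 34, 51, 102.
Check each in increasing order: 98^1 ≡ 98;  98^2 ≡ 25;  98^3 ≡ 81;  98^6 ≡ 72;  98^17 ≡ 46;  98^34 ≡ 56;  98^51 ≡ 1.
Smallest exponent giving 1 is 51.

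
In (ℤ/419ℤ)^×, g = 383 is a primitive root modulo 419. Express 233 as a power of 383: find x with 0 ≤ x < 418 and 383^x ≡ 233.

327

Baby-step giant-step with m = ceil(sqrt(418)) = 21.
Baby table (383^j mod 419 for j=0..20):
  0:1  1:383  2:39  3:272  4:264  5:133  6:240  7:159
  8:142  9:335  10:91  11:76  12:197  13:31  14:141  15:371
  16:52  17:223  18:352  19:317  20:320
Giant step factor: 383^(-21) ≡ 168 (mod 419).
Scan 233·168^i mod 419 for i = 0, 1, …:
  i=0: 233   i=1: 177   i=2: 406   i=3: 330
  i=4: 132   i=5: 388   i=6: 239   i=7: 347
  i=8: 55   i=9: 22     …   i=14: 283
  i=15: 197
Match at i=15, j=12: x = 15·21 + 12 = 327.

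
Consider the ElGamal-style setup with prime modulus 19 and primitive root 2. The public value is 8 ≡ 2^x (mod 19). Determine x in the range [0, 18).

Successive powers of 2 modulo 19:
  2^0=1  2^1=2  2^2=4  2^3=8
So 2^3 ≡ 8 (mod 19), giving x = 3.

3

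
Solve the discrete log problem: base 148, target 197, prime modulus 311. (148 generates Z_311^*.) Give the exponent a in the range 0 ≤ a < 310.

Baby-step giant-step with m = ceil(sqrt(310)) = 18.
Baby table (148^j mod 311 for j=0..17):
  0:1  1:148  2:134  3:239  4:229  5:304  6:208  7:306
  8:193  9:263  10:49  11:99  12:35  13:204  14:25  15:279
  16:240  17:66
Giant step factor: 148^(-18) ≡ 120 (mod 311).
Scan 197·120^i mod 311 for i = 0, 1, …:
  i=0: 197   i=1: 4   i=2: 169   i=3: 65
  i=4: 25
Match at i=4, j=14: a = 4·18 + 14 = 86.

86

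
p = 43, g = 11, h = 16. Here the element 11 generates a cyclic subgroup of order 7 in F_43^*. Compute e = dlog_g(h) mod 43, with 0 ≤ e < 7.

5

Successive powers of 11 modulo 43:
  11^0=1  11^1=11  11^2=35  11^3=41  11^4=21  11^5=16
So 11^5 ≡ 16 (mod 43), giving e = 5.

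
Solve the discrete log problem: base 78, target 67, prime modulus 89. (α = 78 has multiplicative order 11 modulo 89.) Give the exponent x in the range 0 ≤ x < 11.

Successive powers of 78 modulo 89:
  78^0=1  78^1=78  78^2=32  78^3=4  78^4=45  78^5=39
  78^6=16  78^7=2  78^8=67
So 78^8 ≡ 67 (mod 89), giving x = 8.

8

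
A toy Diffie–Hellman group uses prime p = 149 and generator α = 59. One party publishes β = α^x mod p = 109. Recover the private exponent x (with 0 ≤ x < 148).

Baby-step giant-step with m = ceil(sqrt(148)) = 13.
Baby table (59^j mod 149 for j=0..12):
  0:1  1:59  2:54  3:57  4:85  5:98  6:120  7:77
  8:73  9:135  10:68  11:138  12:96
Giant step factor: 59^(-13) ≡ 75 (mod 149).
Scan 109·75^i mod 149 for i = 0, 1, …:
  i=0: 109   i=1: 129   i=2: 139   i=3: 144
  i=4: 72   i=5: 36   i=6: 18   i=7: 9
  i=8: 79   i=9: 114   i=10: 57
Match at i=10, j=3: x = 10·13 + 3 = 133.

133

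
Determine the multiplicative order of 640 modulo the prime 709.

708

The order of 640 must divide p − 1 = 708 = 2^2 · 3 · 59.
Divisors: 1, 2, 3, 4, 6, 12, 59, 118, 177, 236, 354, 708.
Check each in increasing order: 640^1 ≡ 640;  640^2 ≡ 507;  640^3 ≡ 467;  640^4 ≡ 391;  640^6 ≡ 426;  640^12 ≡ 681;  640^59 ≡ 618;  640^118 ≡ 482;  640^177 ≡ 96;  640^236 ≡ 481;  640^354 ≡ 708;  640^708 ≡ 1.
Smallest exponent giving 1 is 708.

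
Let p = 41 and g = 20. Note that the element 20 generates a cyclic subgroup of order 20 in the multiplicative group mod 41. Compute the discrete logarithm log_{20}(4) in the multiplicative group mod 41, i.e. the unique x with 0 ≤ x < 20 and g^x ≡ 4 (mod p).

18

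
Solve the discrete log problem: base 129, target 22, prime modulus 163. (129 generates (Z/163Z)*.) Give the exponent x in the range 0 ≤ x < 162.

12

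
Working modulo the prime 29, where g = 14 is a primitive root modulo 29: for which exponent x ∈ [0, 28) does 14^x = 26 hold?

Successive powers of 14 modulo 29:
  14^0=1  14^1=14  14^2=22  14^3=18  14^4=20  14^5=19
  14^6=5  14^7=12  14^8=23  14^9=3  14^10=13  14^11=8
  14^12=25  14^13=2  14^14=28  14^15=15  14^16=7  14^17=11
  14^18=9  14^19=10  14^20=24  14^21=17  14^22=6  14^23=26
So 14^23 ≡ 26 (mod 29), giving x = 23.

23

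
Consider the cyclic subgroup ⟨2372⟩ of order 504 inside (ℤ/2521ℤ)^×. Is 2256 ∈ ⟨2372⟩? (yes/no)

yes

2256 ∈ ⟨2372⟩ iff 2256^504 ≡ 1 (mod 2521), since |⟨2372⟩| = 504.
2256^504 mod 2521 = 1.
Since 1 = 1, 2256 lies in the subgroup.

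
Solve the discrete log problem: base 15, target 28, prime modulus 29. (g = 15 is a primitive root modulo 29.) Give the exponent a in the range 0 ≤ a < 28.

14

Successive powers of 15 modulo 29:
  15^0=1  15^1=15  15^2=22  15^3=11  15^4=20  15^5=10
  15^6=5  15^7=17  15^8=23  15^9=26  15^10=13  15^11=21
  15^12=25  15^13=27  15^14=28
So 15^14 ≡ 28 (mod 29), giving a = 14.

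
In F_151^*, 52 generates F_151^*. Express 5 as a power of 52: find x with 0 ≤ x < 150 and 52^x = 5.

52

Baby-step giant-step with m = ceil(sqrt(150)) = 13.
Baby table (52^j mod 151 for j=0..12):
  0:1  1:52  2:137  3:27  4:45  5:75  6:125  7:7
  8:62  9:53  10:38  11:13  12:72
Giant step factor: 52^(-13) ≡ 112 (mod 151).
Scan 5·112^i mod 151 for i = 0, 1, …:
  i=0: 5   i=1: 107   i=2: 55   i=3: 120
  i=4: 1
Match at i=4, j=0: x = 4·13 + 0 = 52.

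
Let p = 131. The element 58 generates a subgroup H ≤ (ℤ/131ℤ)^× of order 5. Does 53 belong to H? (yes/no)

⟨58⟩ has order 5; its elements mod 131 are {1, 53, 58, 61, 89}.
53 is in this set.

yes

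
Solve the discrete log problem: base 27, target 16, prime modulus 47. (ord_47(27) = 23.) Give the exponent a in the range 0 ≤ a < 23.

15

Successive powers of 27 modulo 47:
  27^0=1  27^1=27  27^2=24  27^3=37  27^4=12  27^5=42
  27^6=6  27^7=21  27^8=3  27^9=34  27^10=25  27^11=17
  27^12=36  27^13=32  27^14=18  27^15=16
So 27^15 ≡ 16 (mod 47), giving a = 15.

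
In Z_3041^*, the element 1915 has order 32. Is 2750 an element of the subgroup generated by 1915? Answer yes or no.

no

2750 ∈ ⟨1915⟩ iff 2750^32 ≡ 1 (mod 3041), since |⟨1915⟩| = 32.
2750^32 mod 3041 = 1514.
Since 1514 ≠ 1, 2750 does not lie in the subgroup.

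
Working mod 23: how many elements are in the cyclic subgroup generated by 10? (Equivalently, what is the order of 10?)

The order of 10 must divide p − 1 = 22 = 2 · 11.
Divisors: 1, 2, 11, 22.
Check each in increasing order: 10^1 ≡ 10;  10^2 ≡ 8;  10^11 ≡ 22;  10^22 ≡ 1.
Smallest exponent giving 1 is 22.

22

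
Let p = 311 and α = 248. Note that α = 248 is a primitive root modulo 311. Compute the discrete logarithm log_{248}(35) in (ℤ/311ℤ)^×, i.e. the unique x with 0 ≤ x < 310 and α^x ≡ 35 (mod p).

Baby-step giant-step with m = ceil(sqrt(310)) = 18.
Baby table (248^j mod 311 for j=0..17):
  0:1  1:248  2:237  3:308  4:189  5:222  6:9  7:55
  8:267  9:284  10:146  11:132  12:81  13:184  14:226  15:68
  16:70  17:255
Giant step factor: 248^(-18) ≡ 218 (mod 311).
Scan 35·218^i mod 311 for i = 0, 1, …:
  i=0: 35   i=1: 166   i=2: 112   i=3: 158
  i=4: 234   i=5: 8   i=6: 189
Match at i=6, j=4: x = 6·18 + 4 = 112.

112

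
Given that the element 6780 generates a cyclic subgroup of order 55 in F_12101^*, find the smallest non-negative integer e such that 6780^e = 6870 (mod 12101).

Baby-step giant-step with m = ceil(sqrt(55)) = 8.
Baby table (6780^j mod 12101 for j=0..7):
  0:1  1:6780  2:8802  3:7529  4:4602  5:5182  6:4757  7:3295
Giant step factor: 6780^(-8) ≡ 1851 (mod 12101).
Scan 6870·1851^i mod 12101 for i = 0, 1, …:
  i=0: 6870   i=1: 10320   i=2: 6942   i=3: 10481
  i=4: 2428   i=5: 4757
Match at i=5, j=6: e = 5·8 + 6 = 46.

46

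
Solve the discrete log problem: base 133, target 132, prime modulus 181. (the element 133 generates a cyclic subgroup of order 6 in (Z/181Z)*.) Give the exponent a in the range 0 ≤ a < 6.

Successive powers of 133 modulo 181:
  133^0=1  133^1=133  133^2=132
So 133^2 ≡ 132 (mod 181), giving a = 2.

2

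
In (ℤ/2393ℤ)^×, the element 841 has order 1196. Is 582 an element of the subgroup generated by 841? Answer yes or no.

582 ∈ ⟨841⟩ iff 582^1196 ≡ 1 (mod 2393), since |⟨841⟩| = 1196.
582^1196 mod 2393 = 2392.
Since 2392 ≠ 1, 582 does not lie in the subgroup.

no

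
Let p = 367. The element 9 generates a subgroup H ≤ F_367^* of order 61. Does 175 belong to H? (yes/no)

yes

175 ∈ ⟨9⟩ iff 175^61 ≡ 1 (mod 367), since |⟨9⟩| = 61.
175^61 mod 367 = 1.
Since 1 = 1, 175 lies in the subgroup.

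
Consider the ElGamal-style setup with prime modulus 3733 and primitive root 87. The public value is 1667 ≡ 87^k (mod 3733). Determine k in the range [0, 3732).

Baby-step giant-step with m = ceil(sqrt(3732)) = 62.
Baby table (87^j mod 3733 for j=0..61):
  0:1  1:87  2:103  3:1495  4:3143  5:932  6:2691  7:2671
  8:931  9:2604  10:2568  11:3169  12:3194  13:1636  14:478  15:523
  16:705  17:1607  18:1688  19:1269  20:2146  21:52  22:791  23:1623
  24:3080  25:2917  26:3668  27:1811  28:771  29:3616  30:1020  31:2881
  32:536  33:1836  34:2946  35:2458  36:1065  37:3063  38:1438  39:1917
  40:2527  41:3335  42:2704  43:69  44:2270  45:3374  46:2364  47:353
  48:847  49:2762  50:1382  51:778  52:492  53:1741  54:2147  55:139
  56:894  57:3118  58:2490  59:116  60:2626  61:749
Giant step factor: 87^(-62) ≡ 1441 (mod 3733).
Scan 1667·1441^i mod 3733 for i = 0, 1, …:
  i=0: 1667   i=1: 1828   i=2: 2383   i=3: 3276
  i=4: 2204   i=5: 2914   i=6: 3182   i=7: 1138
  i=8: 1071   i=9: 1582     …   i=24: 3577
  i=25: 2917
Match at i=25, j=25: k = 25·62 + 25 = 1575.

1575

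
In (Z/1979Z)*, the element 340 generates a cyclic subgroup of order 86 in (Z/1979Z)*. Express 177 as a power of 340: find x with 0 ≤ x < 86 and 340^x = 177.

28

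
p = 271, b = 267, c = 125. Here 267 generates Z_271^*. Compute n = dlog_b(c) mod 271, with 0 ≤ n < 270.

120

Baby-step giant-step with m = ceil(sqrt(270)) = 17.
Baby table (267^j mod 271 for j=0..16):
  0:1  1:267  2:16  3:207  4:256  5:60  6:31  7:147
  8:225  9:184  10:77  11:234  12:148  13:221  14:200  15:13
  16:219
Giant step factor: 267^(-17) ≡ 43 (mod 271).
Scan 125·43^i mod 271 for i = 0, 1, …:
  i=0: 125   i=1: 226   i=2: 233   i=3: 263
  i=4: 198   i=5: 113   i=6: 252   i=7: 267
Match at i=7, j=1: n = 7·17 + 1 = 120.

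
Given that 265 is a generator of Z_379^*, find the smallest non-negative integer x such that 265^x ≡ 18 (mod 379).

Baby-step giant-step with m = ceil(sqrt(378)) = 20.
Baby table (265^j mod 379 for j=0..19):
  0:1  1:265  2:110  3:346  4:351  5:160  6:331  7:166
  8:26  9:68  10:207  11:279  12:30  13:370  14:268  15:147
  16:297  17:252  18:76  19:53
Giant step factor: 265^(-20) ≡ 224 (mod 379).
Scan 18·224^i mod 379 for i = 0, 1, …:
  i=0: 18   i=1: 242   i=2: 11   i=3: 190
  i=4: 112   i=5: 74   i=6: 279
Match at i=6, j=11: x = 6·20 + 11 = 131.

131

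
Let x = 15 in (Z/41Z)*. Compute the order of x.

The order of 15 must divide p − 1 = 40 = 2^3 · 5.
Divisors: 1, 2, 4, 5, 8, 10, 20, 40.
Check each in increasing order: 15^1 ≡ 15;  15^2 ≡ 20;  15^4 ≡ 31;  15^5 ≡ 14;  15^8 ≡ 18;  15^10 ≡ 32;  15^20 ≡ 40;  15^40 ≡ 1.
Smallest exponent giving 1 is 40.

40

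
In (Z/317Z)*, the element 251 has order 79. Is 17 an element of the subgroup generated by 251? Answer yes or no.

no

17 ∈ ⟨251⟩ iff 17^79 ≡ 1 (mod 317), since |⟨251⟩| = 79.
17^79 mod 317 = 114.
Since 114 ≠ 1, 17 does not lie in the subgroup.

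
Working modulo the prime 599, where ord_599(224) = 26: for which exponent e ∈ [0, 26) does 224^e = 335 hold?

Successive powers of 224 modulo 599:
  224^0=1  224^1=224  224^2=459  224^3=387  224^4=432  224^5=329
  224^6=19  224^7=63  224^8=335
So 224^8 ≡ 335 (mod 599), giving e = 8.

8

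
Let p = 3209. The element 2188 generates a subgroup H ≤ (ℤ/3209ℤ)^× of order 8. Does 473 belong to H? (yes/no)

no

⟨2188⟩ has order 8; its elements mod 3209 are {1, 22, 484, 1021, 2188, 2725, 3187, 3208}.
473 is not in this set.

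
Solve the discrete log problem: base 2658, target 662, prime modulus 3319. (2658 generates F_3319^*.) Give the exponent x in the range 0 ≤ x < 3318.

1481

Baby-step giant-step with m = ceil(sqrt(3318)) = 58.
Baby table (2658^j mod 3319 for j=0..57):
  0:1  1:2658  2:2132  3:1323  4:1713  5:2805  6:1216  7:2741
  8:373  9:2372  10:1995  11:2267  12:1701  13:780  14:2184  15:141
  16:3050  17:1902  18:679  19:2565  20:544  21:2187  22:1477  23:2808
  24:2552  25:2499  26:1023  27:873  28:453  29:2596  30:3286  31:1899
  32:2662  33:2807  34:3213  35:367  36:3019  37:2479  38:967  39:1380
  40:545  41:1526  42:290  43:812  44:946  45:1985  46:2239  47:295
  48:826  49:1649  50:1962  51:847  52:1044  53:268  54:2078  55:508
  56:2750  57:1062
Giant step factor: 2658^(-58) ≡ 3196 (mod 3319).
Scan 662·3196^i mod 3319 for i = 0, 1, …:
  i=0: 662   i=1: 1549   i=2: 1975   i=3: 2681
  i=4: 2137   i=5: 2669   i=6: 294   i=7: 347
  i=8: 466   i=9: 2424     …   i=24: 2575
  i=25: 1899
Match at i=25, j=31: x = 25·58 + 31 = 1481.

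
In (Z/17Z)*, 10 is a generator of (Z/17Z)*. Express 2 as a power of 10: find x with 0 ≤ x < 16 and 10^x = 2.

Successive powers of 10 modulo 17:
  10^0=1  10^1=10  10^2=15  10^3=14  10^4=4  10^5=6
  10^6=9  10^7=5  10^8=16  10^9=7  10^10=2
So 10^10 ≡ 2 (mod 17), giving x = 10.

10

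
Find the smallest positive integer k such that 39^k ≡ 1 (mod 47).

The order of 39 must divide p − 1 = 46 = 2 · 23.
Divisors: 1, 2, 23, 46.
Check each in increasing order: 39^1 ≡ 39;  39^2 ≡ 17;  39^23 ≡ 46;  39^46 ≡ 1.
Smallest exponent giving 1 is 46.

46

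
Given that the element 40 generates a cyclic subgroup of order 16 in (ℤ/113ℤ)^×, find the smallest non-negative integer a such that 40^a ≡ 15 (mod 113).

12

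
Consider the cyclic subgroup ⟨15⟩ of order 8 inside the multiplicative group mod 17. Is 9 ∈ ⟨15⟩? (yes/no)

yes

⟨15⟩ has order 8; its elements mod 17 are {1, 2, 4, 8, 9, 13, 15, 16}.
9 is in this set.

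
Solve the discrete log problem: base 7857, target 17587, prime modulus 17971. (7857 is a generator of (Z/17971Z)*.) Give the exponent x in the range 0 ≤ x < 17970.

4757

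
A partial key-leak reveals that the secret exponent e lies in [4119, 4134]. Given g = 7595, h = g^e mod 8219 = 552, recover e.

Compute 7595^4119 mod 8219 = 3428, then multiply by 7595 repeatedly:
  7595^4119=3428  7595^4120=6087  7595^4121=7109  7595^4122=2244  7595^4123=5193
  7595^4124=6073  7595^4125=7626  7595^4126=177  7595^4127=4618  7595^4128=3237
  7595^4129=1986  7595^4130=1805  7595^4131=7902  7595^4132=552
Found 552 at exponent 4132.

4132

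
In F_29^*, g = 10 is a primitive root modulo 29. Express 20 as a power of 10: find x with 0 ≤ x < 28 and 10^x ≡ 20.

12

Successive powers of 10 modulo 29:
  10^0=1  10^1=10  10^2=13  10^3=14  10^4=24  10^5=8
  10^6=22  10^7=17  10^8=25  10^9=18  10^10=6  10^11=2
  10^12=20
So 10^12 ≡ 20 (mod 29), giving x = 12.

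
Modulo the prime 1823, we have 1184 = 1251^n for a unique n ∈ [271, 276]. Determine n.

276

Compute 1251^271 mod 1823 = 1727, then multiply by 1251 repeatedly:
  1251^271=1727  1251^272=222  1251^273=626  1251^274=1059  1251^275=1311
  1251^276=1184
Found 1184 at exponent 276.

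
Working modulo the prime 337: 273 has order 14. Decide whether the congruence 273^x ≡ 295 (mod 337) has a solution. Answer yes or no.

yes

⟨273⟩ has order 14; its elements mod 337 are {1, 8, 42, 52, 64, 79, 162, 175, 258, 273, 285, 295, 329, 336}.
295 is in this set.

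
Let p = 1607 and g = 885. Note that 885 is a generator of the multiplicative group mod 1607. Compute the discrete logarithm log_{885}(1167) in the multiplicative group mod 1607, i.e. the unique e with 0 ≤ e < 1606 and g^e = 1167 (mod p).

Baby-step giant-step with m = ceil(sqrt(1606)) = 41.
Baby table (885^j mod 1607 for j=0..40):
  0:1  1:885  2:616  3:387  4:204  5:556  6:318  7:205
  8:1441  9:934  10:592  11:38  12:1490  13:910  14:243  15:1324
  16:237  17:835  18:1362  19:120  20:138  21:1605  22:1444  23:375
  24:833  25:1199  26:495  27:971  28:1197  29:332  30:1346  31:423
  32:1531  33:234  34:1394  35:1121  36:566  37:1133  38:1544  39:490
  40:1367
Giant step factor: 885^(-41) ≡ 623 (mod 1607).
Scan 1167·623^i mod 1607 for i = 0, 1, …:
  i=0: 1167   i=1: 677   i=2: 737   i=3: 1156
  i=4: 252   i=5: 1117   i=6: 60   i=7: 419
  i=8: 703   i=9: 865     …   i=24: 1599
  i=25: 1444
Match at i=25, j=22: e = 25·41 + 22 = 1047.

1047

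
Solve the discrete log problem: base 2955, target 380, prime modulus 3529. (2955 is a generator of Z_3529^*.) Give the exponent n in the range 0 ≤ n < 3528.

Baby-step giant-step with m = ceil(sqrt(3528)) = 60.
Baby table (2955^j mod 3529 for j=0..59):
  0:1  1:2955  2:1279  3:3415  4:1914  5:2412  6:2409  7:602
  8:294  9:636  10:1952  11:1774  12:1605  13:3328  14:2446  15:538
  16:1740  17:3476  18:2190  19:2793  20:2513  21:899  22:2737  23:2896
  24:3384  25:2063  26:1582  27:2414  28:1261  29:3160  30:66  31:935
  32:3247  33:3063  34:2809  35:387  36:189  37:913  38:1759  39:3157
  40:1788  41:627  42:60  43:850  44:2631  45:218  46:1912  47:31
  48:3380  49:830  50:3524  51:2870  52:663  53:570  54:1017  55:2056
  56:2071  57:519  58:2059  59:349
Giant step factor: 2955^(-60) ≡ 495 (mod 3529).
Scan 380·495^i mod 3529 for i = 0, 1, …:
  i=0: 380   i=1: 1063   i=2: 364   i=3: 201
  i=4: 683   i=5: 2830   i=6: 3366   i=7: 482
  i=8: 2147   i=9: 536     …   i=31: 3374
  i=32: 913
Match at i=32, j=37: n = 32·60 + 37 = 1957.

1957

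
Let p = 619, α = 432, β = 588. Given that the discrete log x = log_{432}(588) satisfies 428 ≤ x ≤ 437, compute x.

Compute 432^428 mod 619 = 500, then multiply by 432 repeatedly:
  432^428=500  432^429=588
Found 588 at exponent 429.

429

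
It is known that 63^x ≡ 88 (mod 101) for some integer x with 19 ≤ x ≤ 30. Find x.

Compute 63^19 mod 101 = 15, then multiply by 63 repeatedly:
  63^19=15  63^20=36  63^21=46  63^22=70  63^23=67
  63^24=80  63^25=91  63^26=77  63^27=3  63^28=88
Found 88 at exponent 28.

28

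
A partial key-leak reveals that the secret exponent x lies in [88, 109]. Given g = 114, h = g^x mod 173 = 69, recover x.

91

Compute 114^88 mod 173 = 152, then multiply by 114 repeatedly:
  114^88=152  114^89=28  114^90=78  114^91=69
Found 69 at exponent 91.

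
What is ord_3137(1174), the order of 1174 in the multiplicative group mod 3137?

3136

The order of 1174 must divide p − 1 = 3136 = 2^6 · 7^2.
Divisors: 1, 2, 4, 7, 8, 14, 16, 28, 32, 49, 56, 64, 98, 112, 196, 224, 392, 448, 784, 1568, 3136.
Check each in increasing order: 1174^1 ≡ 1174;  1174^2 ≡ 1133;  1174^4 ≡ 656;  1174^7 ≡ 917;  1174^8 ≡ 567;  1174^14 ≡ 173;  1174^16 ≡ 1515;  1174^28 ≡ 1696;  1174^32 ≡ 2078;  1174^49 ≡ 920;  1174^56 ≡ 2924;  1174^64 ≡ 1572;  1174^98 ≡ 2547;  1174^112 ≡ 1451;  1174^196 ≡ 3030;  1174^224 ≡ 474;  1174^392 ≡ 2038;  1174^448 ≡ 1949;  1174^784 ≡ 56;  1174^1568 ≡ 3136;  1174^3136 ≡ 1.
Smallest exponent giving 1 is 3136.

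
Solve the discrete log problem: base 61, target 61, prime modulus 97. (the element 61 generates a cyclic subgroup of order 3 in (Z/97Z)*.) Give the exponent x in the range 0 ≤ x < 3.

1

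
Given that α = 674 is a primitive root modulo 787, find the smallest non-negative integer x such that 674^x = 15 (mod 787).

772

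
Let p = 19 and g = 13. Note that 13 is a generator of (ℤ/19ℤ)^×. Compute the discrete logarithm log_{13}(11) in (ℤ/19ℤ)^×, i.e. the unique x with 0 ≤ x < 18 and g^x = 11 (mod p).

Successive powers of 13 modulo 19:
  13^0=1  13^1=13  13^2=17  13^3=12  13^4=4  13^5=14
  13^6=11
So 13^6 ≡ 11 (mod 19), giving x = 6.

6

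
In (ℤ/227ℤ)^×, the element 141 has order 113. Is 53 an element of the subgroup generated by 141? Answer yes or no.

yes

53 ∈ ⟨141⟩ iff 53^113 ≡ 1 (mod 227), since |⟨141⟩| = 113.
53^113 mod 227 = 1.
Since 1 = 1, 53 lies in the subgroup.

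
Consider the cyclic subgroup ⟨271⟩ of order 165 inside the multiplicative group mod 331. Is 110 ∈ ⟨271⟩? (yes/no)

yes

110 ∈ ⟨271⟩ iff 110^165 ≡ 1 (mod 331), since |⟨271⟩| = 165.
110^165 mod 331 = 1.
Since 1 = 1, 110 lies in the subgroup.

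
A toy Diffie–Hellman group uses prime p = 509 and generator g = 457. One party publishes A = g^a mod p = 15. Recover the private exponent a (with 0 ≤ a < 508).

395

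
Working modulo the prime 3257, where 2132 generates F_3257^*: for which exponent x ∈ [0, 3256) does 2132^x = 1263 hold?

264

Baby-step giant-step with m = ceil(sqrt(3256)) = 58.
Baby table (2132^j mod 3257 for j=0..57):
  0:1  1:2132  2:1909  3:1995  4:2955  5:1022  6:3228  7:55
  8:8  9:771  10:2244  11:2932  12:841  13:1662  14:3025  15:440
  16:64  17:2911  18:1667  19:657  20:214  21:268  22:1401  23:263
  24:512  25:489  26:308  27:1999  28:1712  29:2144  30:1437  31:2104
  32:839  33:655  34:2464  35:2964  36:668  37:867  38:1725  39:547
  40:198  41:1983  42:170  43:913  44:2087  45:422  46:772  47:1119
  48:1584  49:2836  50:1360  51:790  52:411  53:119  54:2919  55:2438
  56:2901  57:3146
Giant step factor: 2132^(-58) ≡ 2373 (mod 3257).
Scan 1263·2373^i mod 3257 for i = 0, 1, …:
  i=0: 1263   i=1: 659   i=2: 447   i=3: 2206
  i=4: 839
Match at i=4, j=32: x = 4·58 + 32 = 264.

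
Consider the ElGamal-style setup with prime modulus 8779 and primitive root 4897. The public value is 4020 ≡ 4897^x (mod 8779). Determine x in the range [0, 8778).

Baby-step giant-step with m = ceil(sqrt(8778)) = 94.
Baby table (4897^j mod 8779 for j=0..93):
  0:1  1:4897  2:5160  3:2558  4:7672  5:4443  6:3009  7:3911
  8:5168  9:6618  10:5057  11:7349  12:2932  13:4339  14:2903  15:2790
  16:2506  17:7619  18:8272  19:1678  20:22  21:2386  22:8172  23:3602
  24:1983  25:1177  26:4745  27:7031  28:8348  29:5132  30:5906  31:3656
  32:3051  33:7668  34:2413  35:8706  36:2458  37:817  38:6404  39:1800
  40:484  41:8597  42:4204  43:233  44:8510  45:8336  46:7821  47:5439
  48:8076  49:7556  50:7026  51:1421  52:5669  53:1895  54:412  55:7173
  56:1402  57:416  58:424  59:4484  60:1869  61:4775  62:4698  63:5126
  64:2861  65:7812  66:5261  67:5531  68:2092  69:8210  70:5329  71:4925
  72:1812  73:6574  74:285  75:8563  76:4507  77:373  78:549  79:2079
  80:6002  81:8481  82:6787  83:7424  84:1489  85:5063  86:1615  87:7555
  88:2129  89:5040  90:3111  91:3002  92:4748  93:4164
Giant step factor: 4897^(-94) ≡ 5266 (mod 8779).
Scan 4020·5266^i mod 8779 for i = 0, 1, …:
  i=0: 4020   i=1: 3151   i=2: 856   i=3: 4069
  i=4: 6594   i=5: 3059   i=6: 8008   i=7: 4591
  i=8: 7619
Match at i=8, j=17: x = 8·94 + 17 = 769.

769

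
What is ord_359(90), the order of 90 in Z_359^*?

179

The order of 90 must divide p − 1 = 358 = 2 · 179.
Divisors: 1, 2, 179, 358.
Check each in increasing order: 90^1 ≡ 90;  90^2 ≡ 202;  90^179 ≡ 1.
Smallest exponent giving 1 is 179.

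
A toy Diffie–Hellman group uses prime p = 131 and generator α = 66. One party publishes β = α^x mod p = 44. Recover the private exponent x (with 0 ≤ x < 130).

72

Baby-step giant-step with m = ceil(sqrt(130)) = 12.
Baby table (66^j mod 131 for j=0..11):
  0:1  1:66  2:33  3:82  4:41  5:86  6:43  7:87
  8:109  9:120  10:60  11:30
Giant step factor: 66^(-12) ≡ 35 (mod 131).
Scan 44·35^i mod 131 for i = 0, 1, …:
  i=0: 44   i=1: 99   i=2: 59   i=3: 100
  i=4: 94   i=5: 15   i=6: 1
Match at i=6, j=0: x = 6·12 + 0 = 72.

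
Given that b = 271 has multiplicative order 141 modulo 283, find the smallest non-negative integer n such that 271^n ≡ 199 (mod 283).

39

Baby-step giant-step with m = ceil(sqrt(141)) = 12.
Baby table (271^j mod 283 for j=0..11):
  0:1  1:271  2:144  3:253  4:77  5:208  6:51  7:237
  8:269  9:168  10:248  11:137
Giant step factor: 271^(-12) ≡ 152 (mod 283).
Scan 199·152^i mod 283 for i = 0, 1, …:
  i=0: 199   i=1: 250   i=2: 78   i=3: 253
Match at i=3, j=3: n = 3·12 + 3 = 39.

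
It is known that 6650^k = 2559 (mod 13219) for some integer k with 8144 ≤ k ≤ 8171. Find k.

Compute 6650^8144 mod 13219 = 2524, then multiply by 6650 repeatedly:
  6650^8144=2524  6650^8145=9689  6650^8146=2444  6650^8147=6449  6650^8148=3414
  6650^8149=6077  6650^8150=1567  6650^8151=3978  6650^8152=2481  6650^8153=1338
  6650^8154=1313  6650^8155=6910  6650^8156=2256  6650^8157=12054  6650^8158=12303
  6650^8159=2559
Found 2559 at exponent 8159.

8159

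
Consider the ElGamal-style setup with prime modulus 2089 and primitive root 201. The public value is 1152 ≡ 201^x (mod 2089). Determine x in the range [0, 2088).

2084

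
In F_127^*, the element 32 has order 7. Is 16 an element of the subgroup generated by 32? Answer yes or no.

yes

⟨32⟩ has order 7; its elements mod 127 are {1, 2, 4, 8, 16, 32, 64}.
16 is in this set.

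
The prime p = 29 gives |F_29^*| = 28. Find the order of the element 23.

The order of 23 must divide p − 1 = 28 = 2^2 · 7.
Divisors: 1, 2, 4, 7, 14, 28.
Check each in increasing order: 23^1 ≡ 23;  23^2 ≡ 7;  23^4 ≡ 20;  23^7 ≡ 1.
Smallest exponent giving 1 is 7.

7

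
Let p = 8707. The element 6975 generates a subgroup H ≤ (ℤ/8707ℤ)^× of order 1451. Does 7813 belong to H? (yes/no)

7813 ∈ ⟨6975⟩ iff 7813^1451 ≡ 1 (mod 8707), since |⟨6975⟩| = 1451.
7813^1451 mod 8707 = 1.
Since 1 = 1, 7813 lies in the subgroup.

yes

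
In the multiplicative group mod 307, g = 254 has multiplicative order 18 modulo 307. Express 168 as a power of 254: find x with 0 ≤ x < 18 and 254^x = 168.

8

Successive powers of 254 modulo 307:
  254^0=1  254^1=254  254^2=46  254^3=18  254^4=274  254^5=214
  254^6=17  254^7=20  254^8=168
So 254^8 ≡ 168 (mod 307), giving x = 8.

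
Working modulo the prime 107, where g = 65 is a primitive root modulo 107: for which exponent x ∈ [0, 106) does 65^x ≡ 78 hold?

Baby-step giant-step with m = ceil(sqrt(106)) = 11.
Baby table (65^j mod 107 for j=0..10):
  0:1  1:65  2:52  3:63  4:29  5:66  6:10  7:8
  8:92  9:95  10:76
Giant step factor: 65^(-11) ≡ 6 (mod 107).
Scan 78·6^i mod 107 for i = 0, 1, …:
  i=0: 78   i=1: 40   i=2: 26   i=3: 49
  i=4: 80   i=5: 52
Match at i=5, j=2: x = 5·11 + 2 = 57.

57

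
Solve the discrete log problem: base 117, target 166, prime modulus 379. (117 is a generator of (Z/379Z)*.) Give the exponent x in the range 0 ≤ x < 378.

35

Baby-step giant-step with m = ceil(sqrt(378)) = 20.
Baby table (117^j mod 379 for j=0..19):
  0:1  1:117  2:45  3:338  4:130  5:50  6:165  7:355
  8:224  9:57  10:226  11:291  12:316  13:209  14:197  15:309
  16:148  17:261  18:217  19:375
Giant step factor: 117^(-20) ≡ 132 (mod 379).
Scan 166·132^i mod 379 for i = 0, 1, …:
  i=0: 166   i=1: 309
Match at i=1, j=15: x = 1·20 + 15 = 35.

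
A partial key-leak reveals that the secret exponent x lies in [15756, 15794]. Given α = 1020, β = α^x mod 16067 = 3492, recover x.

15784

Compute 1020^15756 mod 16067 = 2130, then multiply by 1020 repeatedly:
  1020^15756=2130  1020^15757=3555  1020^15758=11025  1020^15759=14667  1020^15760=1963
  1020^15761=9952  1020^15762=12763  1020^15763=3990  1020^15764=4849  1020^15765=13411
  1020^15766=6203  1020^15767=12729  1020^15768=1444  1020^15769=10783  1020^15770=8832
  1020^15771=11120  1020^15772=15165  1020^15773=11846  1020^15774=536  1020^15775=442
  1020^15776=964  1020^15777=3193  1020^15778=11326  1020^15779=347  1020^15780=466
  1020^15781=9377  1020^15782=4675  1020^15783=12668  1020^15784=3492
Found 3492 at exponent 15784.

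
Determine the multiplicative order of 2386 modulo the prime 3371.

674

The order of 2386 must divide p − 1 = 3370 = 2 · 5 · 337.
Divisors: 1, 2, 5, 10, 337, 674, 1685, 3370.
Check each in increasing order: 2386^1 ≡ 2386;  2386^2 ≡ 2748;  2386^5 ≡ 1416;  2386^10 ≡ 2682;  2386^337 ≡ 3370;  2386^674 ≡ 1.
Smallest exponent giving 1 is 674.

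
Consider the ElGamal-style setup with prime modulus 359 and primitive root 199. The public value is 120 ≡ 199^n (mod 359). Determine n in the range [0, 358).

244

Baby-step giant-step with m = ceil(sqrt(358)) = 19.
Baby table (199^j mod 359 for j=0..18):
  0:1  1:199  2:111  3:190  4:115  5:268  6:200  7:310
  8:301  9:305  10:24  11:109  12:151  13:252  14:247  15:329
  16:133  17:260  18:44
Giant step factor: 199^(-19) ≡ 259 (mod 359).
Scan 120·259^i mod 359 for i = 0, 1, …:
  i=0: 120   i=1: 206   i=2: 222   i=3: 58
  i=4: 303   i=5: 215   i=6: 40   i=7: 308
  i=8: 74   i=9: 139   i=10: 101   i=11: 311
  i=12: 133
Match at i=12, j=16: n = 12·19 + 16 = 244.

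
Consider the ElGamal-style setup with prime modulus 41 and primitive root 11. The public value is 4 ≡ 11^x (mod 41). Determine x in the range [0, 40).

Successive powers of 11 modulo 41:
  11^0=1  11^1=11  11^2=39  11^3=19  11^4=4
So 11^4 ≡ 4 (mod 41), giving x = 4.

4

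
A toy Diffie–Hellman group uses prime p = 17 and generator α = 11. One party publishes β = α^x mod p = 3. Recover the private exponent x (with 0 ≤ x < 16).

7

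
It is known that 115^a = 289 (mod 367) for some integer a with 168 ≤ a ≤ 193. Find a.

172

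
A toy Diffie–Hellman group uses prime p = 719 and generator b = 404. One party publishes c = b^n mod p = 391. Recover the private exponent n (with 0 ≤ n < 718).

Baby-step giant-step with m = ceil(sqrt(718)) = 27.
Baby table (404^j mod 719 for j=0..26):
  0:1  1:404  2:3  3:493  4:9  5:41  6:27  7:123
  8:81  9:369  10:243  11:388  12:10  13:445  14:30  15:616
  16:90  17:410  18:270  19:511  20:91  21:95  22:273  23:285
  24:100  25:136  26:300
Giant step factor: 404^(-27) ≡ 467 (mod 719).
Scan 391·467^i mod 719 for i = 0, 1, …:
  i=0: 391   i=1: 690   i=2: 118   i=3: 462
  i=4: 54   i=5: 53   i=6: 305   i=7: 73
  i=8: 298   i=9: 399   i=10: 112   i=11: 536
  i=12: 100
Match at i=12, j=24: n = 12·27 + 24 = 348.

348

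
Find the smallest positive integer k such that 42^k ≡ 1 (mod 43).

The order of 42 must divide p − 1 = 42 = 2 · 3 · 7.
Divisors: 1, 2, 3, 6, 7, 14, 21, 42.
Check each in increasing order: 42^1 ≡ 42;  42^2 ≡ 1.
Smallest exponent giving 1 is 2.

2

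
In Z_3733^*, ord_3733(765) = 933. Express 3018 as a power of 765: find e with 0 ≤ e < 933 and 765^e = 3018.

Baby-step giant-step with m = ceil(sqrt(933)) = 31.
Baby table (765^j mod 3733 for j=0..30):
  0:1  1:765  2:2877  3:2168  4:1068  5:3226  6:377  7:964
  8:2059  9:3542  10:3205  11:2977  12:275  13:1327  14:3512  15:2653
  16:2526  17:2429  18:2884  19:57  20:2542  21:3470  22:387  23:1148
  24:965  25:2824  26:2686  27:1640  28:312  29:3501  30:1704
Giant step factor: 765^(-31) ≡ 2281 (mod 3733).
Scan 3018·2281^i mod 3733 for i = 0, 1, …:
  i=0: 3018   i=1: 406   i=2: 302   i=3: 1990
  i=4: 3595   i=5: 2527   i=6: 335   i=7: 2603
  i=8: 1973   i=9: 2148     …   i=25: 49
  i=26: 3512
Match at i=26, j=14: e = 26·31 + 14 = 820.

820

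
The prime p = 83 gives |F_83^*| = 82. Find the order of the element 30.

The order of 30 must divide p − 1 = 82 = 2 · 41.
Divisors: 1, 2, 41, 82.
Check each in increasing order: 30^1 ≡ 30;  30^2 ≡ 70;  30^41 ≡ 1.
Smallest exponent giving 1 is 41.

41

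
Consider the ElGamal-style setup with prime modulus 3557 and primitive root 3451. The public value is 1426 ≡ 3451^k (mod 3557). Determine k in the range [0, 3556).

Baby-step giant-step with m = ceil(sqrt(3556)) = 60.
Baby table (3451^j mod 3557 for j=0..59):
  0:1  1:3451  2:565  3:579  4:2652  5:3448  6:883  7:2441
  8:915  9:2606  10:1210  11:3349  12:706  13:3418  14:506  15:3276
  16:1330  17:1300  18:923  19:1758  20:2173  21:867  22:580  23:2546
  24:456  25:1462  26:1536  27:806  28:3489  29:94  30:707  31:3312
  32:1071  33:298  34:425  35:1191  36:1806  37:642  38:3088  39:3473
  40:1790  41:2338  42:1162  43:1323  44:2042  45:525  46:1262  47:1394
  48:1630  49:1513  50:3244  51:1165  52:1005  53:180  54:2262  55:2104
  56:1067  57:722  58:1722  59:2432
Giant step factor: 3451^(-60) ≡ 904 (mod 3557).
Scan 1426·904^i mod 3557 for i = 0, 1, …:
  i=0: 1426   i=1: 1470   i=2: 2119   i=3: 1910
  i=4: 1495   i=5: 3377   i=6: 902   i=7: 855
  i=8: 1051   i=9: 385     …   i=34: 948
  i=35: 3312
Match at i=35, j=31: k = 35·60 + 31 = 2131.

2131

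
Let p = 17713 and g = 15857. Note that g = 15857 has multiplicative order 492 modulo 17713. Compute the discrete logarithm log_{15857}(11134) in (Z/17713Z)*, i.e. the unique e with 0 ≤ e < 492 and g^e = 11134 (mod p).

163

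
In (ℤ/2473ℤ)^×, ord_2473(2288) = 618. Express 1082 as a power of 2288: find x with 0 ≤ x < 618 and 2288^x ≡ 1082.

Baby-step giant-step with m = ceil(sqrt(618)) = 25.
Baby table (2288^j mod 2473 for j=0..24):
  0:1  1:2288  2:2076  3:1728  4:1810  5:1478  6:1073  7:1808
  8:1848  9:1867  10:825  11:701  12:1384  13:1152  14:2031  15:161
  16:2364  17:381  18:1232  19:2069  20:550  21:2116  22:1747  23:768
  24:1354
Giant step factor: 2288^(-25) ≡ 1897 (mod 2473).
Scan 1082·1897^i mod 2473 for i = 0, 1, …:
  i=0: 1082   i=1: 2437   i=2: 952   i=3: 654
  i=4: 1665   i=5: 484   i=6: 665   i=7: 275
  i=8: 2345   i=9: 2011     …   i=17: 1490
  i=18: 2364
Match at i=18, j=16: x = 18·25 + 16 = 466.

466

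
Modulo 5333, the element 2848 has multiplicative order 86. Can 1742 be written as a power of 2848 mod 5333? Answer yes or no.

1742 ∈ ⟨2848⟩ iff 1742^86 ≡ 1 (mod 5333), since |⟨2848⟩| = 86.
1742^86 mod 5333 = 2713.
Since 2713 ≠ 1, 1742 does not lie in the subgroup.

no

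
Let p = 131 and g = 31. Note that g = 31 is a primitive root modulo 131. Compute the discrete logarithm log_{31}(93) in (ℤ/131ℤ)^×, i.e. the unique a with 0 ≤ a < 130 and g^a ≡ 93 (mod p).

Baby-step giant-step with m = ceil(sqrt(130)) = 12.
Baby table (31^j mod 131 for j=0..11):
  0:1  1:31  2:44  3:54  4:102  5:18  6:34  7:6
  8:55  9:2  10:62  11:88
Giant step factor: 31^(-12) ≡ 74 (mod 131).
Scan 93·74^i mod 131 for i = 0, 1, …:
  i=0: 93   i=1: 70   i=2: 71   i=3: 14
  i=4: 119   i=5: 29   i=6: 50   i=7: 32
  i=8: 10   i=9: 85   i=10: 2
Match at i=10, j=9: a = 10·12 + 9 = 129.

129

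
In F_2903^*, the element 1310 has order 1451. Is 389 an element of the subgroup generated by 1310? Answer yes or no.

yes

389 ∈ ⟨1310⟩ iff 389^1451 ≡ 1 (mod 2903), since |⟨1310⟩| = 1451.
389^1451 mod 2903 = 1.
Since 1 = 1, 389 lies in the subgroup.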